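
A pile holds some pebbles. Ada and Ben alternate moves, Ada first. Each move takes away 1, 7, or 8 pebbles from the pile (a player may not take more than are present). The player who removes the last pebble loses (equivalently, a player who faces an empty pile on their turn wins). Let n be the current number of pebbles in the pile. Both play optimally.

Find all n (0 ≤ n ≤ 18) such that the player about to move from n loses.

Positions with no move are W. A position that does have a move is losing for the player to move precisely when every available move leads to a winning position for the opponent. Fill in the labels:
n=0: no move; the opponent has just taken the last pebble and therefore loses → W
n=1: L (sole option 0(W) is W)
n=2: W (go to 1, an L position)
n=3: L (sole option 2(W) is W)
n=4: W (go to 3, an L position)
n=5: L (sole option 4(W) is W)
n=6: W (go to 5, an L position)
n=7: L (options 6(W), 0(W) are all W)
n=8: W (go to 7, an L position)
n=9: W (go to 1, an L position)
n=10: W (go to 3, an L position)
n=11: W (go to 3, an L position)
n=12: W (go to 5, an L position)
n=13: W (go to 5, an L position)
n=14: W (go to 7, an L position)
n=15: W (go to 7, an L position)
n=16: L (options 15(W), 9(W), 8(W) are all W)
n=17: W (go to 16, an L position)
n=18: L (options 17(W), 11(W), 10(W) are all W)
Reading off the rows marked L gives the requested list; there are 6 such values of n.

1, 3, 5, 7, 16, 18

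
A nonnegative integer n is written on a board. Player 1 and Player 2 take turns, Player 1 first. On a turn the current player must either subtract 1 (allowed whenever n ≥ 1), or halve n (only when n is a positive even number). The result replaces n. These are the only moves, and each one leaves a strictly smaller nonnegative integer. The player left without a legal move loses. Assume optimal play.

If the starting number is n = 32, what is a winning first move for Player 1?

Label each position W (a win for the player to move) or L (a loss). A position with no legal move is L; any other position is W exactly when some move reaches an L, and L when every move reaches a W.
n=0: no move → L
n=1: W (go to 0, an L position)
n=2: L (sole option 1(W) is W)
n=3: W (go to 2, an L position)
n=4: W (go to 2, an L position)
n=5: L (sole option 4(W) is W)
n=6: W (go to 5, an L position)
n=7: L (sole option 6(W) is W)
n=8: W (go to 7, an L position)
n=9: L (sole option 8(W) is W)
n=10: W (go to 5, an L position)
n=11: L (sole option 10(W) is W)
n=12: W (go to 11, an L position)
n=13: L (sole option 12(W) is W)
n=14: W (go to 7, an L position)
n=15: L (sole option 14(W) is W)
n=16: W (go to 15, an L position)
n=17: L (sole option 16(W) is W)
n=18: W (go to 9, an L position)
n=19: L (sole option 18(W) is W)
n=20: W (go to 19, an L position)
n=21: L (sole option 20(W) is W)
n=22: W (go to 11, an L position)
n=23: L (sole option 22(W) is W)
n=24: W (go to 23, an L position)
n=25: L (sole option 24(W) is W)
n=26: W (go to 13, an L position)
n=27: L (sole option 26(W) is W)
n=28: W (go to 27, an L position)
n=29: L (sole option 28(W) is W)
n=30: W (go to 15, an L position)
n=31: L (sole option 30(W) is W)
n=32: W (go to 31, an L position)
From 32, the L positions reachable in one move are: 31.

Move to 31.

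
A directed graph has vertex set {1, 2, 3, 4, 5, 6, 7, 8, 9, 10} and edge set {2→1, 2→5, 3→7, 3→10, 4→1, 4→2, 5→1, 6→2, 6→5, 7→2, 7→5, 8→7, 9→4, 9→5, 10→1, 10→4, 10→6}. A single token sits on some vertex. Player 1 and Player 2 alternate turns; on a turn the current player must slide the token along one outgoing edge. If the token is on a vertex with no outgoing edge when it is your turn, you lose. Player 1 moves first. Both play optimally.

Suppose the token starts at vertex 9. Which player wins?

Classify positions by backward induction: terminal positions (no move available) are L. From any other position, the mover wins iff some move reaches an L.
Every edge goes from a vertex to one that appears earlier in the order 1, 5, 2, 6, 7, 8, 4, 10, 9, 3, so processing vertices in that order labels each vertex after all of its successors.
1: no outgoing edge → L
5: can move to 1, which is L ⇒ W
2: can move to 1, which is L ⇒ W
6: moves to 2(W), 5(W); every one is W ⇒ L
7: moves to 2(W), 5(W); every one is W ⇒ L
8: can move to 7, which is L ⇒ W
4: can move to 1, which is L ⇒ W
10: can move to 6, which is L ⇒ W
9: moves to 4(W), 5(W); every one is W ⇒ L
3: can move to 7, which is L ⇒ W
The starting position 9 is L: whatever Player 1 does, the opponent receives a W position.

Player 2 wins.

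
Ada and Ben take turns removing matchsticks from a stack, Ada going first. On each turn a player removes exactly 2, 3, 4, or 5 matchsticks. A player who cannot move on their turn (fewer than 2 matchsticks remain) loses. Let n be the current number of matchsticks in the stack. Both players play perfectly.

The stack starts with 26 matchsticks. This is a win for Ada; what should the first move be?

Remove 4, leaving 22.

Build the W/L table. Terminal = L. A non-terminal position is W if it has a move to some L; otherwise it is L.
n=0: no move → L
n=1: no move → L
n=2: reaches L-position 0 → W
n=3: reaches L-position 1 → W
n=4: reaches L-position 1 → W
n=5: reaches L-position 1 → W
n=6: reaches L-position 1 → W
n=7: only reaches 5(W), 4(W), 3(W), 2(W), all W → L
n=8: only reaches 6(W), 5(W), 4(W), 3(W), all W → L
n=9: reaches L-position 7 → W
n=10: reaches L-position 8 → W
n=11: reaches L-position 8 → W
n=12: reaches L-position 8 → W
n=13: reaches L-position 8 → W
n=14: only reaches 12(W), 11(W), 10(W), 9(W), all W → L
n=15: only reaches 13(W), 12(W), 11(W), 10(W), all W → L
n=16: reaches L-position 14 → W
n=17: reaches L-position 15 → W
n=18: reaches L-position 15 → W
n=19: reaches L-position 15 → W
n=20: reaches L-position 15 → W
n=21: only reaches 19(W), 18(W), 17(W), 16(W), all W → L
n=22: only reaches 20(W), 19(W), 18(W), 17(W), all W → L
n=23: reaches L-position 21 → W
n=24: reaches L-position 22 → W
n=25: reaches L-position 22 → W
n=26: reaches L-position 22 → W
From 26, the L positions reachable in one move are: 22, 21. Any move reaching one of these is winning.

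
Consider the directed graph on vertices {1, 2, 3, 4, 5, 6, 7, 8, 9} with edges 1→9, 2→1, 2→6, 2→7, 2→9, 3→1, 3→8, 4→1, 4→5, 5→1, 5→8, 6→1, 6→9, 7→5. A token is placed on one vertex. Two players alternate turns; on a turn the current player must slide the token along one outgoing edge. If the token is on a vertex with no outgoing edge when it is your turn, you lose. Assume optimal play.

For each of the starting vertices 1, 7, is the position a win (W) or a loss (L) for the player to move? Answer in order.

1: W, 7: L

Build the W/L table. Terminal = L. A non-terminal position is W if it has a move to some L; otherwise it is L.
Every edge goes from a vertex to one that appears earlier in the order 8, 9, 1, 6, 5, 4, 3, 7, 2, so processing vertices in that order labels each vertex after all of its successors.
8: no outgoing edge → L
9: no outgoing edge → L
1: reaches L-position 9 → W
6: reaches L-position 9 → W
5: reaches L-position 8 → W
4: only reaches 5(W), 1(W), all W → L
3: reaches L-position 8 → W
7: only reaches 5(W), which is W → L
2: reaches L-position 7 → W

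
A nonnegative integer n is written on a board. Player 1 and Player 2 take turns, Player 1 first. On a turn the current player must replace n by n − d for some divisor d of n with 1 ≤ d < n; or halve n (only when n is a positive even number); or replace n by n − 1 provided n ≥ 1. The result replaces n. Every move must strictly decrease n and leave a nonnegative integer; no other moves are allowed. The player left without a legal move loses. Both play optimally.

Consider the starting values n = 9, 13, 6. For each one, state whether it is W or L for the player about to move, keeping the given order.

9: L, 13: L, 6: W

Classify positions by backward induction: terminal positions (no move available) are L. From any other position, the mover wins iff some move reaches an L.
n=0: no move → L
n=1: W (go to 0, an L position)
n=2: L (sole option 1(W) is W)
n=3: W (go to 2, an L position)
n=4: W (go to 2, an L position)
n=5: L (sole option 4(W) is W)
n=6: W (go to 5, an L position)
n=7: L (sole option 6(W) is W)
n=8: W (go to 7, an L position)
n=9: L (options 6(W), 8(W) are all W)
n=10: W (go to 5, an L position)
n=11: L (sole option 10(W) is W)
n=12: W (go to 9, an L position)
n=13: L (sole option 12(W) is W)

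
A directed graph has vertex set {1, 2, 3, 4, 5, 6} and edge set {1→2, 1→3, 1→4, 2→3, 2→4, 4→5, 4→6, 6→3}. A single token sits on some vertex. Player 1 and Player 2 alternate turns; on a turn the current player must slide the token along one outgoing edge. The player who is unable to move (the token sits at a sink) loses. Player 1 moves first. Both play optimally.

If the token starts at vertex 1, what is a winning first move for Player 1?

Compute win/loss labels from the base case upward. A position with no move is L. Any other position is W if it can reach an L in one move, else L.
Every edge goes from a vertex to one that appears earlier in the order 5, 3, 6, 4, 2, 1, so processing vertices in that order labels each vertex after all of its successors.
5: no outgoing edge → L
3: no outgoing edge → L
6: W (go to 3, an L position)
4: W (go to 5, an L position)
2: W (go to 3, an L position)
1: W (go to 3, an L position)
From 1, the L positions reachable in one move are: 3.

Move to 3.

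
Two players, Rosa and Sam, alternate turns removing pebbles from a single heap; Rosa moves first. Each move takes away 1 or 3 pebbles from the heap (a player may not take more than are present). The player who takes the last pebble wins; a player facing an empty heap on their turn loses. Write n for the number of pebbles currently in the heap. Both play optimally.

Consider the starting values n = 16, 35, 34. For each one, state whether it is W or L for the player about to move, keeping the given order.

16: L, 35: W, 34: L

Work bottom-up. With no move the player to move loses. Otherwise the position is W if at least one move leads to an L position for the opponent, and L if every move leads to a W.
n=0: no move → L
n=1: can move to 0, which is L ⇒ W
n=2: the only move is to 1(W), a W ⇒ L
n=3: can move to 2, which is L ⇒ W
n=4: moves to 3(W), 1(W); every one is W ⇒ L
n=5: can move to 4, which is L ⇒ W
n=6: moves to 5(W), 3(W); every one is W ⇒ L
n=7: can move to 6, which is L ⇒ W
n=8: moves to 7(W), 5(W); every one is W ⇒ L
n=9: can move to 8, which is L ⇒ W
n=10: moves to 9(W), 7(W); every one is W ⇒ L
n=11: can move to 10, which is L ⇒ W
n=12: moves to 11(W), 9(W); every one is W ⇒ L
n=13: can move to 12, which is L ⇒ W
n=14: moves to 13(W), 11(W); every one is W ⇒ L
n=15: can move to 14, which is L ⇒ W
n=16: moves to 15(W), 13(W); every one is W ⇒ L
n=17: can move to 16, which is L ⇒ W
n=18: moves to 17(W), 15(W); every one is W ⇒ L
n=19: can move to 18, which is L ⇒ W
n=20: moves to 19(W), 17(W); every one is W ⇒ L
n=21: can move to 20, which is L ⇒ W
n=22: moves to 21(W), 19(W); every one is W ⇒ L
n=23: can move to 22, which is L ⇒ W
n=24: moves to 23(W), 21(W); every one is W ⇒ L
n=25: can move to 24, which is L ⇒ W
n=26: moves to 25(W), 23(W); every one is W ⇒ L
n=27: can move to 26, which is L ⇒ W
n=28: moves to 27(W), 25(W); every one is W ⇒ L
n=29: can move to 28, which is L ⇒ W
n=30: moves to 29(W), 27(W); every one is W ⇒ L
n=31: can move to 30, which is L ⇒ W
n=32: moves to 31(W), 29(W); every one is W ⇒ L
n=33: can move to 32, which is L ⇒ W
n=34: moves to 33(W), 31(W); every one is W ⇒ L
n=35: can move to 34, which is L ⇒ W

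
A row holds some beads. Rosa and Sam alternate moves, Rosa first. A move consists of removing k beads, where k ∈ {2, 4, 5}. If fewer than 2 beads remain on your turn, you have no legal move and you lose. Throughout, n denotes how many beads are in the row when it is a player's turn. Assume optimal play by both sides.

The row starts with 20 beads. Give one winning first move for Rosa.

Remove 5, leaving 15.

Classify positions by backward induction: terminal positions (no move available) are L. From any other position, the mover wins iff some move reaches an L.
n=0: no move → L
n=1: no move → L
n=2: reaches L-position 0 → W
n=3: reaches L-position 1 → W
n=4: reaches L-position 0 → W
n=5: reaches L-position 1 → W
n=6: reaches L-position 1 → W
n=7: only reaches 5(W), 3(W), 2(W), all W → L
n=8: only reaches 6(W), 4(W), 3(W), all W → L
n=9: reaches L-position 7 → W
n=10: reaches L-position 8 → W
n=11: reaches L-position 7 → W
n=12: reaches L-position 8 → W
n=13: reaches L-position 8 → W
n=14: only reaches 12(W), 10(W), 9(W), all W → L
n=15: only reaches 13(W), 11(W), 10(W), all W → L
n=16: reaches L-position 14 → W
n=17: reaches L-position 15 → W
n=18: reaches L-position 14 → W
n=19: reaches L-position 15 → W
n=20: reaches L-position 15 → W
From 20, the L positions reachable in one move are: 15.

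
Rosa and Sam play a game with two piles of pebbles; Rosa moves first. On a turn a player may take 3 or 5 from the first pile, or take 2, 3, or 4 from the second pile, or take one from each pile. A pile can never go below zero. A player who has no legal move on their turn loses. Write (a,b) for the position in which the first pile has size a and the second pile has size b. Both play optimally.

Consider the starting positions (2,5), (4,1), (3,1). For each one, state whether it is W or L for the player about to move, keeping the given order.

(2,5): L, (4,1): L, (3,1): W

Work bottom-up. With no move the player to move loses. Otherwise the position is W if at least one move leads to an L position for the opponent, and L if every move leads to a W.
No move ever increases a pile, so every position that can arise here has a ≤ 4 and b ≤ 5; it is enough to label the cells with 0 ≤ a ≤ 4 and 0 ≤ b ≤ 5.
Every move lowers a or b (never raises either), so fill the grid row by row in increasing a, and left to right within a row: each cell's successors are then already labelled.
      b=0  b=1  b=2  b=3  b=4  b=5
a=0:    L    L    W    W    W    W
a=1:    L    W    W    W    W    L
a=2:    L    W    W    W    W    L
a=3:    W    W    L    L    W    W
a=4:    W    L    L    W    W    W
Cells with no legal move (terminal, hence L): (0,0), (0,1), (1,0), (2,0).
The remaining L cells, each justified by listing all of its moves:
(1,5): only reaches (1,3)(W), (1,2)(W), (1,1)(W), (0,4)(W), all W → L
(2,5): only reaches (2,3)(W), (2,2)(W), (2,1)(W), (1,4)(W), all W → L
(3,2): only reaches (0,2)(W), (3,0)(W), (2,1)(W), all W → L
(3,3): only reaches (0,3)(W), (3,1)(W), (3,0)(W), (2,2)(W), all W → L
(4,1): only reaches (1,1)(W), (3,0)(W), all W → L
(4,2): only reaches (1,2)(W), (4,0)(W), (3,1)(W), all W → L
Every other cell has at least one move into one of the L cells above, so it is W.
(2,5): one of the L cells justified above, so L
(4,1): one of the L cells justified above, so L
(3,1): the move to (0,1) reaches an L cell, so W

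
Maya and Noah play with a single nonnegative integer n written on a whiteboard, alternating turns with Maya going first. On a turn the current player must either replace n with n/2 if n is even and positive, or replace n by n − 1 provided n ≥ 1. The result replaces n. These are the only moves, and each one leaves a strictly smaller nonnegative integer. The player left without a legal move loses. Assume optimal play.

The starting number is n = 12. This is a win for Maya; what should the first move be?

Move to 11.

Compute win/loss labels from the base case upward. A position with no move is L. Any other position is W if it can reach an L in one move, else L.
n=0: no move → L
n=1: reaches L-position 0 → W
n=2: only reaches 1(W), which is W → L
n=3: reaches L-position 2 → W
n=4: reaches L-position 2 → W
n=5: only reaches 4(W), which is W → L
n=6: reaches L-position 5 → W
n=7: only reaches 6(W), which is W → L
n=8: reaches L-position 7 → W
n=9: only reaches 8(W), which is W → L
n=10: reaches L-position 5 → W
n=11: only reaches 10(W), which is W → L
n=12: reaches L-position 11 → W
From 12, the L positions reachable in one move are: 11.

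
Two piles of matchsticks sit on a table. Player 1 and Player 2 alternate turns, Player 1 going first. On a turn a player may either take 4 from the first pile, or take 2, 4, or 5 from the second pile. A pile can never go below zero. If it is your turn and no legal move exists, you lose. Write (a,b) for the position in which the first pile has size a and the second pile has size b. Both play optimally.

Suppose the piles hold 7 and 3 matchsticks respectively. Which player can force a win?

Player 2 wins.

Label each position W (a win for the player to move) or L (a loss). A position with no legal move is L; any other position is W exactly when some move reaches an L, and L when every move reaches a W.
No move ever increases a pile, so every position that can arise here has a ≤ 7 and b ≤ 3; it is enough to label the cells with 0 ≤ a ≤ 7 and 0 ≤ b ≤ 3.
Every move lowers a or b (never raises either), so fill the grid row by row in increasing a, and left to right within a row: each cell's successors are then already labelled.
      b=0  b=1  b=2  b=3
a=0:    L    L    W    W
a=1:    L    L    W    W
a=2:    L    L    W    W
a=3:    L    L    W    W
a=4:    W    W    L    L
a=5:    W    W    L    L
a=6:    W    W    L    L
a=7:    W    W    L    L
Cells with no legal move (terminal, hence L): (0,0), (0,1), (1,0), (1,1), (2,0), (2,1), (3,0), (3,1).
The remaining L cells, each justified by listing all of its moves:
(4,2): L (options (0,2)(W), (4,0)(W) are all W)
(4,3): L (options (0,3)(W), (4,1)(W) are all W)
(5,2): L (options (1,2)(W), (5,0)(W) are all W)
(5,3): L (options (1,3)(W), (5,1)(W) are all W)
(6,2): L (options (2,2)(W), (6,0)(W) are all W)
(6,3): L (options (2,3)(W), (6,1)(W) are all W)
(7,2): L (options (3,2)(W), (7,0)(W) are all W)
(7,3): L (options (3,3)(W), (7,1)(W) are all W)
Every other cell has at least one move into one of the L cells above, so it is W.
Every move from (7,3) reaches a W position, so the mover loses.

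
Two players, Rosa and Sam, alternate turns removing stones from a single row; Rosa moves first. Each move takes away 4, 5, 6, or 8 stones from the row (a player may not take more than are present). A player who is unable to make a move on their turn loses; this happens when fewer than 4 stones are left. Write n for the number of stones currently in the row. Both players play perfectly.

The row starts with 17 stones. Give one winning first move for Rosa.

Classify positions by backward induction: terminal positions (no move available) are L. From any other position, the mover wins iff some move reaches an L.
n=0: no move → L
n=1: no move → L
n=2: no move → L
n=3: no move → L
n=4: reaches L-position 0 → W
n=5: reaches L-position 1 → W
n=6: reaches L-position 2 → W
n=7: reaches L-position 3 → W
n=8: reaches L-position 3 → W
n=9: reaches L-position 3 → W
n=10: reaches L-position 2 → W
n=11: reaches L-position 3 → W
n=12: only reaches 8(W), 7(W), 6(W), 4(W), all W → L
n=13: only reaches 9(W), 8(W), 7(W), 5(W), all W → L
n=14: only reaches 10(W), 9(W), 8(W), 6(W), all W → L
n=15: only reaches 11(W), 10(W), 9(W), 7(W), all W → L
n=16: reaches L-position 12 → W
n=17: reaches L-position 13 → W
From 17, the L positions reachable in one move are: 13, 12. Any move reaching one of these is winning.

Remove 4, leaving 13.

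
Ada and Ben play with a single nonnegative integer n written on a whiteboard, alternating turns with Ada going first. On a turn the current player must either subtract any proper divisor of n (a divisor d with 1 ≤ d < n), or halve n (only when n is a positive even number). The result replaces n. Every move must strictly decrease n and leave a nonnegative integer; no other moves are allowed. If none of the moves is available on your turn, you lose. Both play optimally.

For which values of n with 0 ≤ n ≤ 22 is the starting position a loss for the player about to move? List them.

0, 1, 3, 5, 7, 9, 11, 13, 15, 17, 19, 21

Build the W/L table. Terminal = L. A non-terminal position is W if it has a move to some L; otherwise it is L.
n=0: no move → L
n=1: no move → L
n=2: can move to 1, which is L ⇒ W
n=3: the only move is to 2(W), a W ⇒ L
n=4: can move to 3, which is L ⇒ W
n=5: the only move is to 4(W), a W ⇒ L
n=6: can move to 3, which is L ⇒ W
n=7: the only move is to 6(W), a W ⇒ L
n=8: can move to 7, which is L ⇒ W
n=9: moves to 6(W), 8(W); every one is W ⇒ L
n=10: can move to 5, which is L ⇒ W
n=11: the only move is to 10(W), a W ⇒ L
n=12: can move to 9, which is L ⇒ W
n=13: the only move is to 12(W), a W ⇒ L
n=14: can move to 7, which is L ⇒ W
n=15: moves to 10(W), 12(W), 14(W); every one is W ⇒ L
n=16: can move to 15, which is L ⇒ W
n=17: the only move is to 16(W), a W ⇒ L
n=18: can move to 9, which is L ⇒ W
n=19: the only move is to 18(W), a W ⇒ L
n=20: can move to 15, which is L ⇒ W
n=21: moves to 14(W), 18(W), 20(W); every one is W ⇒ L
n=22: can move to 11, which is L ⇒ W
Reading off the rows marked L gives the requested list; there are 12 such values of n.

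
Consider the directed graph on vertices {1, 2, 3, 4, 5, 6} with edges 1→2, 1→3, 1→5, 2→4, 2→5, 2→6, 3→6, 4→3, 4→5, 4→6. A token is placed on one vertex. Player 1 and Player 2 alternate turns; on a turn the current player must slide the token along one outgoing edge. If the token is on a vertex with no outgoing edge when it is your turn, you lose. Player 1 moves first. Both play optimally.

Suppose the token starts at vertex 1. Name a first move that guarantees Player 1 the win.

Move to 5.

Compute win/loss labels from the base case upward. A position with no move is L. Any other position is W if it can reach an L in one move, else L.
Every edge goes from a vertex to one that appears earlier in the order 5, 6, 3, 4, 2, 1, so processing vertices in that order labels each vertex after all of its successors.
5: no outgoing edge → L
6: no outgoing edge → L
3: reaches L-position 6 → W
4: reaches L-position 6 → W
2: reaches L-position 6 → W
1: reaches L-position 5 → W
From 1, the L positions reachable in one move are: 5.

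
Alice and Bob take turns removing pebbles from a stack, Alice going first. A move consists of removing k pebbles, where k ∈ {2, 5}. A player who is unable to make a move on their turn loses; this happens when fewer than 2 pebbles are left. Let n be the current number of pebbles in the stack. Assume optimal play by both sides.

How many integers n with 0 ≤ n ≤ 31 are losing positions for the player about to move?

Positions with no move are L. A position that does have a move is losing for the player to move precisely when every available move leads to a winning position for the opponent. Fill in the labels:
n=0: no move → L
n=1: no move → L
n=2: can move to 0, which is L ⇒ W
n=3: can move to 1, which is L ⇒ W
n=4: the only move is to 2(W), a W ⇒ L
n=5: can move to 0, which is L ⇒ W
n=6: can move to 4, which is L ⇒ W
n=7: moves to 5(W), 2(W); every one is W ⇒ L
n=8: moves to 6(W), 3(W); every one is W ⇒ L
n=9: can move to 7, which is L ⇒ W
n=10: can move to 8, which is L ⇒ W
n=11: moves to 9(W), 6(W); every one is W ⇒ L
n=12: can move to 7, which is L ⇒ W
n=13: can move to 11, which is L ⇒ W
n=14: moves to 12(W), 9(W); every one is W ⇒ L
n=15: moves to 13(W), 10(W); every one is W ⇒ L
n=16: can move to 14, which is L ⇒ W
n=17: can move to 15, which is L ⇒ W
n=18: moves to 16(W), 13(W); every one is W ⇒ L
n=19: can move to 14, which is L ⇒ W
n=20: can move to 18, which is L ⇒ W
n=21: moves to 19(W), 16(W); every one is W ⇒ L
n=22: moves to 20(W), 17(W); every one is W ⇒ L
n=23: can move to 21, which is L ⇒ W
n=24: can move to 22, which is L ⇒ W
n=25: moves to 23(W), 20(W); every one is W ⇒ L
n=26: can move to 21, which is L ⇒ W
n=27: can move to 25, which is L ⇒ W
n=28: moves to 26(W), 23(W); every one is W ⇒ L
n=29: moves to 27(W), 24(W); every one is W ⇒ L
n=30: can move to 28, which is L ⇒ W
n=31: can move to 29, which is L ⇒ W
L entries with 0 ≤ n ≤ 31: n = 0, 1, 4, 7, 8, 11, 14, 15, 18, 21, 22, 25, 28, 29; that makes 14.

14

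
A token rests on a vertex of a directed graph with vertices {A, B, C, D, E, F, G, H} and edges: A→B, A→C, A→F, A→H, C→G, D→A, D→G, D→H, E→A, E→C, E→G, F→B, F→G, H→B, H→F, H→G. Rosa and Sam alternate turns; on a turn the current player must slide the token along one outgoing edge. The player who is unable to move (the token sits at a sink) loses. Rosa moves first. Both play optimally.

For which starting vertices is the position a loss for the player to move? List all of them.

B, G

Work bottom-up. With no move the player to move loses. Otherwise the position is W if at least one move leads to an L position for the opponent, and L if every move leads to a W.
Every edge goes from a vertex to one that appears earlier in the order B, G, F, H, C, A, E, D, so processing vertices in that order labels each vertex after all of its successors.
B: no outgoing edge → L
G: no outgoing edge → L
F: can move to G, which is L ⇒ W
H: can move to G, which is L ⇒ W
C: can move to G, which is L ⇒ W
A: can move to B, which is L ⇒ W
E: can move to G, which is L ⇒ W
D: can move to G, which is L ⇒ W
Reading off the rows marked L gives the requested list; there are 2 such vertices.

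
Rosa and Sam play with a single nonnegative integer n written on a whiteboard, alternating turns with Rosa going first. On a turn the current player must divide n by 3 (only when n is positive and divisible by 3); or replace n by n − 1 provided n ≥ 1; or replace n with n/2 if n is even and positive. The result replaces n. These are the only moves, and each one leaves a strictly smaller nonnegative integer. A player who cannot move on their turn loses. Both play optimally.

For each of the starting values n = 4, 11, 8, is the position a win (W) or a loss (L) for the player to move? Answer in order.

4: W, 11: L, 8: W

Classify positions by backward induction: terminal positions (no move available) are L. From any other position, the mover wins iff some move reaches an L.
n=0: no move → L
n=1: can move to 0, which is L ⇒ W
n=2: the only move is to 1(W), a W ⇒ L
n=3: can move to 2, which is L ⇒ W
n=4: can move to 2, which is L ⇒ W
n=5: the only move is to 4(W), a W ⇒ L
n=6: can move to 2, which is L ⇒ W
n=7: the only move is to 6(W), a W ⇒ L
n=8: can move to 7, which is L ⇒ W
n=9: moves to 3(W), 8(W); every one is W ⇒ L
n=10: can move to 5, which is L ⇒ W
n=11: the only move is to 10(W), a W ⇒ L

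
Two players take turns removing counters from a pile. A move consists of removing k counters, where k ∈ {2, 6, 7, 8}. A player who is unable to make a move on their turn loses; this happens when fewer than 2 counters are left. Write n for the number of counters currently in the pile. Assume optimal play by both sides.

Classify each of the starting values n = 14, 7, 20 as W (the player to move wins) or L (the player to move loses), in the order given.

Use the standard recursion: the mover loses at a terminal position; elsewhere, the mover wins exactly when some move hands the opponent an L position.
n=0: no move → L
n=1: no move → L
n=2: reaches L-position 0 → W
n=3: reaches L-position 1 → W
n=4: only reaches 2(W), which is W → L
n=5: only reaches 3(W), which is W → L
n=6: reaches L-position 4 → W
n=7: reaches L-position 5 → W
n=8: reaches L-position 1 → W
n=9: reaches L-position 1 → W
n=10: reaches L-position 4 → W
n=11: reaches L-position 5 → W
n=12: reaches L-position 5 → W
n=13: reaches L-position 5 → W
n=14: only reaches 12(W), 8(W), 7(W), 6(W), all W → L
n=15: only reaches 13(W), 9(W), 8(W), 7(W), all W → L
n=16: reaches L-position 14 → W
n=17: reaches L-position 15 → W
n=18: only reaches 16(W), 12(W), 11(W), 10(W), all W → L
n=19: only reaches 17(W), 13(W), 12(W), 11(W), all W → L
n=20: reaches L-position 18 → W

14: L, 7: W, 20: W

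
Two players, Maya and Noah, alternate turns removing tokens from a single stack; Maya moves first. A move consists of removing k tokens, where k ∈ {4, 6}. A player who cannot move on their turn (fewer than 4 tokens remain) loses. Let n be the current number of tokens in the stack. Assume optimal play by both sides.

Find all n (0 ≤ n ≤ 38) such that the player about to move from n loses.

Positions with no move are L. A position that does have a move is losing for the player to move precisely when every available move leads to a winning position for the opponent. Fill in the labels:
n=0: no move → L
n=1: no move → L
n=2: no move → L
n=3: no move → L
n=4: W (go to 0, an L position)
n=5: W (go to 1, an L position)
n=6: W (go to 2, an L position)
n=7: W (go to 3, an L position)
n=8: W (go to 2, an L position)
n=9: W (go to 3, an L position)
n=10: L (options 6(W), 4(W) are all W)
n=11: L (options 7(W), 5(W) are all W)
n=12: L (options 8(W), 6(W) are all W)
n=13: L (options 9(W), 7(W) are all W)
n=14: W (go to 10, an L position)
n=15: W (go to 11, an L position)
n=16: W (go to 12, an L position)
n=17: W (go to 13, an L position)
n=18: W (go to 12, an L position)
n=19: W (go to 13, an L position)
n=20: L (options 16(W), 14(W) are all W)
n=21: L (options 17(W), 15(W) are all W)
n=22: L (options 18(W), 16(W) are all W)
n=23: L (options 19(W), 17(W) are all W)
n=24: W (go to 20, an L position)
n=25: W (go to 21, an L position)
n=26: W (go to 22, an L position)
n=27: W (go to 23, an L position)
n=28: W (go to 22, an L position)
n=29: W (go to 23, an L position)
n=30: L (options 26(W), 24(W) are all W)
n=31: L (options 27(W), 25(W) are all W)
n=32: L (options 28(W), 26(W) are all W)
n=33: L (options 29(W), 27(W) are all W)
n=34: W (go to 30, an L position)
n=35: W (go to 31, an L position)
n=36: W (go to 32, an L position)
n=37: W (go to 33, an L position)
n=38: W (go to 32, an L position)
The losing starting values of n are exactly the entries labelled L in this table (16 of them).

0, 1, 2, 3, 10, 11, 12, 13, 20, 21, 22, 23, 30, 31, 32, 33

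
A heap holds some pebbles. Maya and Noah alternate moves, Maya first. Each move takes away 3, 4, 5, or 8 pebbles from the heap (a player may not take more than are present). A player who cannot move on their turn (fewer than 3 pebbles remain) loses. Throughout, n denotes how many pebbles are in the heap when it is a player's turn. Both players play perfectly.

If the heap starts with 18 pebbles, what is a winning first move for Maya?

Remove 5, leaving 13.

Use the standard recursion: the mover loses at a terminal position; elsewhere, the mover wins exactly when some move hands the opponent an L position.
n=0: no move → L
n=1: no move → L
n=2: no move → L
n=3: can move to 0, which is L ⇒ W
n=4: can move to 1, which is L ⇒ W
n=5: can move to 2, which is L ⇒ W
n=6: can move to 2, which is L ⇒ W
n=7: can move to 2, which is L ⇒ W
n=8: can move to 0, which is L ⇒ W
n=9: can move to 1, which is L ⇒ W
n=10: can move to 2, which is L ⇒ W
n=11: moves to 8(W), 7(W), 6(W), 3(W); every one is W ⇒ L
n=12: moves to 9(W), 8(W), 7(W), 4(W); every one is W ⇒ L
n=13: moves to 10(W), 9(W), 8(W), 5(W); every one is W ⇒ L
n=14: can move to 11, which is L ⇒ W
n=15: can move to 12, which is L ⇒ W
n=16: can move to 13, which is L ⇒ W
n=17: can move to 13, which is L ⇒ W
n=18: can move to 13, which is L ⇒ W
From 18, the L positions reachable in one move are: 13.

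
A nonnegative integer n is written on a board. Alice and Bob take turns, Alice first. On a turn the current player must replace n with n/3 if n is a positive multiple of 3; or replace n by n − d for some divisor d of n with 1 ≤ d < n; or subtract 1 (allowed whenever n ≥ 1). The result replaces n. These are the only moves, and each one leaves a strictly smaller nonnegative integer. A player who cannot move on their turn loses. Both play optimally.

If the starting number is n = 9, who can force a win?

Compute win/loss labels from the base case upward. A position with no move is L. Any other position is W if it can reach an L in one move, else L.
n=0: no move → L
n=1: can move to 0, which is L ⇒ W
n=2: the only move is to 1(W), a W ⇒ L
n=3: can move to 2, which is L ⇒ W
n=4: can move to 2, which is L ⇒ W
n=5: the only move is to 4(W), a W ⇒ L
n=6: can move to 2, which is L ⇒ W
n=7: the only move is to 6(W), a W ⇒ L
n=8: can move to 7, which is L ⇒ W
n=9: moves to 3(W), 6(W), 8(W); every one is W ⇒ L
Every move from 9 reaches a W position, so the mover loses.

Bob wins.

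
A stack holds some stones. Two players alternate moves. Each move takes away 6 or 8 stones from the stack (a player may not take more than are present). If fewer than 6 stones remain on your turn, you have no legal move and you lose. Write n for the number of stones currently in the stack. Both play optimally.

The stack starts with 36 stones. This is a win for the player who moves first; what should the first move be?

Label each position W (a win for the player to move) or L (a loss). A position with no legal move is L; any other position is W exactly when some move reaches an L, and L when every move reaches a W.
n=0: no move → L
n=1: no move → L
n=2: no move → L
n=3: no move → L
n=4: no move → L
n=5: no move → L
n=6: reaches L-position 0 → W
n=7: reaches L-position 1 → W
n=8: reaches L-position 2 → W
n=9: reaches L-position 3 → W
n=10: reaches L-position 4 → W
n=11: reaches L-position 5 → W
n=12: reaches L-position 4 → W
n=13: reaches L-position 5 → W
n=14: only reaches 8(W), 6(W), all W → L
n=15: only reaches 9(W), 7(W), all W → L
n=16: only reaches 10(W), 8(W), all W → L
n=17: only reaches 11(W), 9(W), all W → L
n=18: only reaches 12(W), 10(W), all W → L
n=19: only reaches 13(W), 11(W), all W → L
n=20: reaches L-position 14 → W
n=21: reaches L-position 15 → W
n=22: reaches L-position 16 → W
n=23: reaches L-position 17 → W
n=24: reaches L-position 18 → W
n=25: reaches L-position 19 → W
n=26: reaches L-position 18 → W
n=27: reaches L-position 19 → W
n=28: only reaches 22(W), 20(W), all W → L
n=29: only reaches 23(W), 21(W), all W → L
n=30: only reaches 24(W), 22(W), all W → L
n=31: only reaches 25(W), 23(W), all W → L
n=32: only reaches 26(W), 24(W), all W → L
n=33: only reaches 27(W), 25(W), all W → L
n=34: reaches L-position 28 → W
n=35: reaches L-position 29 → W
n=36: reaches L-position 30 → W
From 36, the L positions reachable in one move are: 30, 28. Any move reaching one of these is winning.

Remove 6, leaving 30.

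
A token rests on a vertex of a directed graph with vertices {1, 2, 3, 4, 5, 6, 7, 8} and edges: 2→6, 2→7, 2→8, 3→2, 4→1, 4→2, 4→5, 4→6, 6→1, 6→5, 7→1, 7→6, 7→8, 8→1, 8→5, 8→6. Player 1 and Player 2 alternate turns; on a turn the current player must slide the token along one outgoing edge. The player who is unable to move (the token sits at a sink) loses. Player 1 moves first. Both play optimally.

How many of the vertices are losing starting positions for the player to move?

3

Classify positions by backward induction: terminal positions (no move available) are L. From any other position, the mover wins iff some move reaches an L.
Every edge goes from a vertex to one that appears earlier in the order 5, 1, 6, 8, 7, 2, 4, 3, so processing vertices in that order labels each vertex after all of its successors.
5: no outgoing edge → L
1: no outgoing edge → L
6: W (go to 1, an L position)
8: W (go to 1, an L position)
7: W (go to 1, an L position)
2: L (options 7(W), 8(W), 6(W) are all W)
4: W (go to 2, an L position)
3: W (go to 2, an L position)
The L vertices are 1, 2, 5; that is 3 in all.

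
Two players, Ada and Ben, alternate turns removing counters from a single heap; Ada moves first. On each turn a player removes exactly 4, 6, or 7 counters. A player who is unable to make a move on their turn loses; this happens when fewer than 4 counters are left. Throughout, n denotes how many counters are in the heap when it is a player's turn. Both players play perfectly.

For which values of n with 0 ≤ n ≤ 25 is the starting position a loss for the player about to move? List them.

Positions with no move are L. A position that does have a move is losing for the player to move precisely when every available move leads to a winning position for the opponent. Fill in the labels:
n=0: no move → L
n=1: no move → L
n=2: no move → L
n=3: no move → L
n=4: reaches L-position 0 → W
n=5: reaches L-position 1 → W
n=6: reaches L-position 2 → W
n=7: reaches L-position 3 → W
n=8: reaches L-position 2 → W
n=9: reaches L-position 3 → W
n=10: reaches L-position 3 → W
n=11: only reaches 7(W), 5(W), 4(W), all W → L
n=12: only reaches 8(W), 6(W), 5(W), all W → L
n=13: only reaches 9(W), 7(W), 6(W), all W → L
n=14: only reaches 10(W), 8(W), 7(W), all W → L
n=15: reaches L-position 11 → W
n=16: reaches L-position 12 → W
n=17: reaches L-position 13 → W
n=18: reaches L-position 14 → W
n=19: reaches L-position 13 → W
n=20: reaches L-position 14 → W
n=21: reaches L-position 14 → W
n=22: only reaches 18(W), 16(W), 15(W), all W → L
n=23: only reaches 19(W), 17(W), 16(W), all W → L
n=24: only reaches 20(W), 18(W), 17(W), all W → L
n=25: only reaches 21(W), 19(W), 18(W), all W → L
The losing starting values of n are exactly the entries labelled L in this table (12 of them).

0, 1, 2, 3, 11, 12, 13, 14, 22, 23, 24, 25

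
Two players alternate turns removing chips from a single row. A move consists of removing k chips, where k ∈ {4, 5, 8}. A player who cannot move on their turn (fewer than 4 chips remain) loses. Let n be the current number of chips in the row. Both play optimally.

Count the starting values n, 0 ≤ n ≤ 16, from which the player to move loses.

8

Positions with no move are L. A position that does have a move is losing for the player to move precisely when every available move leads to a winning position for the opponent. Fill in the labels:
n=0: no move → L
n=1: no move → L
n=2: no move → L
n=3: no move → L
n=4: W (go to 0, an L position)
n=5: W (go to 1, an L position)
n=6: W (go to 2, an L position)
n=7: W (go to 3, an L position)
n=8: W (go to 3, an L position)
n=9: W (go to 1, an L position)
n=10: W (go to 2, an L position)
n=11: W (go to 3, an L position)
n=12: L (options 8(W), 7(W), 4(W) are all W)
n=13: L (options 9(W), 8(W), 5(W) are all W)
n=14: L (options 10(W), 9(W), 6(W) are all W)
n=15: L (options 11(W), 10(W), 7(W) are all W)
n=16: W (go to 12, an L position)
L entries with 0 ≤ n ≤ 16: n = 0, 1, 2, 3, 12, 13, 14, 15; that makes 8.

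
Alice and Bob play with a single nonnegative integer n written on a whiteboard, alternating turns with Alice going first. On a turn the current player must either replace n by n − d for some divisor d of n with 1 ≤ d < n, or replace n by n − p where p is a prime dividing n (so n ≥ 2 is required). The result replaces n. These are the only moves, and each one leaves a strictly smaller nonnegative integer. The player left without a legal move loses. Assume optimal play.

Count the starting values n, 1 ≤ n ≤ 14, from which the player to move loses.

Compute win/loss labels from the base case upward. A position with no move is L. Any other position is W if it can reach an L in one move, else L.
n=0: no move → L
n=1: no move → L
n=2: →0(L), so W
n=3: →0(L), so W
n=4: →2(W), 3(W) — all W, so L
n=5: →0(L), so W
n=6: →4(L), so W
n=7: →0(L), so W
n=8: →4(L), so W
n=9: →6(W), 8(W) — all W, so L
n=10: →9(L), so W
n=11: →0(L), so W
n=12: →9(L), so W
n=13: →0(L), so W
n=14: →7(W), 12(W), 13(W) — all W, so L
L entries with 1 ≤ n ≤ 14 (n=0 is outside the asked range and is not counted): n = 1, 4, 9, 14; that makes 4.

4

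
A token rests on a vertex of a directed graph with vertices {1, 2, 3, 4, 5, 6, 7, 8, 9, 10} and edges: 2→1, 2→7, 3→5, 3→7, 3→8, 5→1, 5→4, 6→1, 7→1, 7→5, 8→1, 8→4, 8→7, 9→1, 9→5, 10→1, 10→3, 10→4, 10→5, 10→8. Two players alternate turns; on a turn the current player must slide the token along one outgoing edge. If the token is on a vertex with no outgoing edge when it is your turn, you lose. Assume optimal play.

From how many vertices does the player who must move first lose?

3

Use the standard recursion: the mover loses at a terminal position; elsewhere, the mover wins exactly when some move hands the opponent an L position.
Every edge goes from a vertex to one that appears earlier in the order 4, 1, 5, 7, 2, 8, 6, 3, 10, 9, so processing vertices in that order labels each vertex after all of its successors.
4: no outgoing edge → L
1: no outgoing edge → L
5: →1(L), so W
7: →1(L), so W
2: →1(L), so W
8: →1(L), so W
6: →1(L), so W
3: →8(W), 7(W), 5(W) — all W, so L
10: →3(L), so W
9: →1(L), so W
The L vertices are 1, 3, 4; that is 3 in all.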